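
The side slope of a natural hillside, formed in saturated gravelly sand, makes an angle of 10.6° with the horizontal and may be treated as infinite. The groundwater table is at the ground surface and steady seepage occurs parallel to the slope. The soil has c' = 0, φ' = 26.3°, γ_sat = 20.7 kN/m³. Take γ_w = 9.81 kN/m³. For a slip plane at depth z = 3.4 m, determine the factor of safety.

FS = 1.39

With seepage parallel to the slope and the water table at the surface, the effective normal stress on the slip plane uses the buoyant unit weight γ' = γ_sat − γ_w while the driving shear stress uses γ_sat:
FS = [c' + γ' z cos²β tanφ'] / [γ_sat z sinβ cosβ]
(For c' = 0 this reduces to FS = (γ'/γ_sat)·tanφ'/tanβ.)
γ' = 20.7 − 9.81 = 10.89 kN/m³
Numerator = 0.0 + 10.89·3.4·cos²10.6°·tan26.3° = 0.0 + 10.89·3.4·0.9662·0.4942 = 17.680 kPa
Denominator = 20.7·3.4·sin10.6°·cos10.6° = 20.7·3.4·0.1840·0.9829 = 12.726 kPa
FS = 17.680 / 12.726 = 1.389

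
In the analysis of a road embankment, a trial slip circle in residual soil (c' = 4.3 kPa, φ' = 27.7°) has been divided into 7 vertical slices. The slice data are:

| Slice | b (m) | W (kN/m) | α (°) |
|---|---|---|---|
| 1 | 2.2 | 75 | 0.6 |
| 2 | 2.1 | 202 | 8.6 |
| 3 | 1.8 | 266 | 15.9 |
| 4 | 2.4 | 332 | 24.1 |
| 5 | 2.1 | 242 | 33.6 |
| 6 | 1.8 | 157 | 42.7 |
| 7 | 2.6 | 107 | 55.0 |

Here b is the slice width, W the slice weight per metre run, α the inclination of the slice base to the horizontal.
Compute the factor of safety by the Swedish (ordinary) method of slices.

FS = 1.26

Ordinary method of slices: FS = Σ[c'·Δl_i + (W_i cosα_i)·tanφ'] / Σ W_i sinα_i, with Δl_i = b_i / cosα_i.
Slice 1: Δl = 2.2/cos0.6° = 2.200 m; N'_1 = 75·cos0.6° = 75.0; c'Δl = 9.46; W sinα = 0.8
Slice 2: Δl = 2.1/cos8.6° = 2.124 m; N'_2 = 202·cos8.6° = 199.7; c'Δl = 9.13; W sinα = 30.2
Slice 3: Δl = 1.8/cos15.9° = 1.872 m; N'_3 = 266·cos15.9° = 255.8; c'Δl = 8.05; W sinα = 72.9
Slice 4: Δl = 2.4/cos24.1° = 2.629 m; N'_4 = 332·cos24.1° = 303.1; c'Δl = 11.31; W sinα = 135.6
Slice 5: Δl = 2.1/cos33.6° = 2.521 m; N'_5 = 242·cos33.6° = 201.6; c'Δl = 10.84; W sinα = 133.9
Slice 6: Δl = 1.8/cos42.7° = 2.449 m; N'_6 = 157·cos42.7° = 115.4; c'Δl = 10.53; W sinα = 106.5
Slice 7: Δl = 2.6/cos55.0° = 4.533 m; N'_7 = 107·cos55.0° = 61.4; c'Δl = 19.49; W sinα = 87.6
Σc'Δl = 78.8 kN/m; ΣN' = 1211.9 kN/m; ΣW sinα = 567.5 kN/m
Resisting = 78.8 + 1211.9·tan27.7° = 78.8 + 636.3 = 715.1 kN/m
FS = 715.1 / 567.5 = 1.260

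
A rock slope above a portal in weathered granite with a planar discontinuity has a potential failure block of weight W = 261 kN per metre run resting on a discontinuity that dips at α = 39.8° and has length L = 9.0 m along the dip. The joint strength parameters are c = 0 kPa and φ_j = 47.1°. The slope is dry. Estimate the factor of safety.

FS = 1.29

Resolving the block weight along and normal to the plane and applying the Mohr–Coulomb strength on the joint:
N' = W cosα = 261·cos39.8° = 200.5 kN/m
Driving force T = W sinα = 261·sin39.8° = 167.1 kN/m
Resisting force R = c·L + N'·tanφ_j = 0·9.0 + 200.5·tan47.1° = 0.0 + 215.8 = 215.8 kN/m
FS = R / T = 215.8 / 167.1 = 1.292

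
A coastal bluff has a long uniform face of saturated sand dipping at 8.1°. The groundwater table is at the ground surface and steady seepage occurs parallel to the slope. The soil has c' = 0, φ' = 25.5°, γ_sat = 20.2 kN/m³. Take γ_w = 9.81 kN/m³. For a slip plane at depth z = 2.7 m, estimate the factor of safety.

FS = 1.72

With seepage parallel to the slope and the water table at the surface, the effective normal stress on the slip plane uses the buoyant unit weight γ' = γ_sat − γ_w while the driving shear stress uses γ_sat:
FS = [c' + γ' z cos²β tanφ'] / [γ_sat z sinβ cosβ]
(For c' = 0 this reduces to FS = (γ'/γ_sat)·tanφ'/tanβ.)
γ' = 20.2 − 9.81 = 10.39 kN/m³
Numerator = 0.0 + 10.39·2.7·cos²8.1°·tan25.5° = 0.0 + 10.39·2.7·0.9801·0.4770 = 13.115 kPa
Denominator = 20.2·2.7·sin8.1°·cos8.1° = 20.2·2.7·0.1409·0.9900 = 7.608 kPa
FS = 13.115 / 7.608 = 1.724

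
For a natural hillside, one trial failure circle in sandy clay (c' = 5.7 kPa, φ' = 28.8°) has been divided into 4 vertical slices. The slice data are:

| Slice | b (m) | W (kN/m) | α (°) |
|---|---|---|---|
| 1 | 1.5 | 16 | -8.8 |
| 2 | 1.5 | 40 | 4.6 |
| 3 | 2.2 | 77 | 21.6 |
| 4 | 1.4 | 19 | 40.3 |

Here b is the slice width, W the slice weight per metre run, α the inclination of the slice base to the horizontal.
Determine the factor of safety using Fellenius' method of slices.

FS = 2.88

Ordinary method of slices: FS = Σ[c'·Δl_i + (W_i cosα_i)·tanφ'] / Σ W_i sinα_i, with Δl_i = b_i / cosα_i.
Slice 1: Δl = 1.5/cos(-8.8°) = 1.518 m; N'_1 = 16·cos(-8.8°) = 15.8; c'Δl = 8.65; W sinα = -2.4
Slice 2: Δl = 1.5/cos4.6° = 1.505 m; N'_2 = 40·cos4.6° = 39.9; c'Δl = 8.58; W sinα = 3.2
Slice 3: Δl = 2.2/cos21.6° = 2.366 m; N'_3 = 77·cos21.6° = 71.6; c'Δl = 13.49; W sinα = 28.3
Slice 4: Δl = 1.4/cos40.3° = 1.836 m; N'_4 = 19·cos40.3° = 14.5; c'Δl = 10.46; W sinα = 12.3
Σc'Δl = 41.2 kN/m; ΣN' = 141.8 kN/m; ΣW sinα = 41.4 kN/m
Resisting = 41.2 + 141.8·tan28.8° = 41.2 + 77.9 = 119.1 kN/m
FS = 119.1 / 41.4 = 2.878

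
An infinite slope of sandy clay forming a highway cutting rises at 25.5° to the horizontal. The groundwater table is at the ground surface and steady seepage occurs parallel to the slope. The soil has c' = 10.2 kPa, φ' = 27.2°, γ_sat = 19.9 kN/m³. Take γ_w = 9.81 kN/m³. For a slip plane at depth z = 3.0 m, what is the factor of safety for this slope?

With seepage parallel to the slope and the water table at the surface, the effective normal stress on the slip plane uses the buoyant unit weight γ' = γ_sat − γ_w while the driving shear stress uses γ_sat:
FS = [c' + γ' z cos²β tanφ'] / [γ_sat z sinβ cosβ]
γ' = 19.9 − 9.81 = 10.09 kN/m³
Numerator = 10.2 + 10.09·3.0·cos²25.5°·tan27.2° = 10.2 + 10.09·3.0·0.8147·0.5139 = 22.873 kPa
Denominator = 19.9·3.0·sin25.5°·cos25.5° = 19.9·3.0·0.4305·0.9026 = 23.198 kPa
FS = 22.873 / 23.198 = 0.986

FS = 0.99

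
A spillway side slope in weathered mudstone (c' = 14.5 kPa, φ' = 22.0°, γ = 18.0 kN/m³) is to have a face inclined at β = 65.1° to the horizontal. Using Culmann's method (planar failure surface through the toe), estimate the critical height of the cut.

H_c = 10.04 m

Culmann's analysis gives the critical failure plane at α_cr = (β + φ')/2 = (65.1 + 22.0)/2 = 43.5°, and the critical height
H_c = (4c'/γ) · sinβ cosφ' / [1 − cos(β − φ')]
    = (4·14.5/18.0) · sin65.1°·cos22.0° / [1 − cos(43.1°)]
    = 3.222 · 0.9070·0.9272 / [1 − 0.7302]
    = 3.222 · 0.8410 / 0.2698
    = 10.04 m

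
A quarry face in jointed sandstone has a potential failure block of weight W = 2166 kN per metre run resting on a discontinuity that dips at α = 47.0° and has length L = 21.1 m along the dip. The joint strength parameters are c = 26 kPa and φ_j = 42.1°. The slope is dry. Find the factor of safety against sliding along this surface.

FS = 1.19

Resolving the block weight along and normal to the plane and applying the Mohr–Coulomb strength on the joint:
N' = W cosα = 2166·cos47.0° = 1477.2 kN/m
Driving force T = W sinα = 2166·sin47.0° = 1584.1 kN/m
Resisting force R = c·L + N'·tanφ_j = 26·21.1 + 1477.2·tan42.1° = 548.6 + 1334.8 = 1883.4 kN/m
FS = R / T = 1883.4 / 1584.1 = 1.189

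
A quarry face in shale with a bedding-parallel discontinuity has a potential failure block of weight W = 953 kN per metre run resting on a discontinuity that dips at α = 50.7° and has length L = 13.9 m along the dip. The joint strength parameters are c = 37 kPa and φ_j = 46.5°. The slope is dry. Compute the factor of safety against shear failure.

Resolving the block weight along and normal to the plane and applying the Mohr–Coulomb strength on the joint:
N' = W cosα = 953·cos50.7° = 603.6 kN/m
Driving force T = W sinα = 953·sin50.7° = 737.5 kN/m
Resisting force R = c·L + N'·tanφ_j = 37·13.9 + 603.6·tan46.5° = 514.3 + 636.1 = 1150.4 kN/m
FS = R / T = 1150.4 / 737.5 = 1.560

FS = 1.56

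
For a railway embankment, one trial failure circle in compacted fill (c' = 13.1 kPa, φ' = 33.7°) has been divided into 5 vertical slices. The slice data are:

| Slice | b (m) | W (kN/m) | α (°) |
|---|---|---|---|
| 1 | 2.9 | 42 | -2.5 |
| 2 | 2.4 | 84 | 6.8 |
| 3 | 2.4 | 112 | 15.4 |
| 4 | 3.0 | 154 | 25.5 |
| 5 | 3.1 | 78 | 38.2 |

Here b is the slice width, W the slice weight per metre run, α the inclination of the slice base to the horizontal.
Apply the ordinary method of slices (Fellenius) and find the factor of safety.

FS = 3.19

Ordinary method of slices: FS = Σ[c'·Δl_i + (W_i cosα_i)·tanφ'] / Σ W_i sinα_i, with Δl_i = b_i / cosα_i.
Slice 1: Δl = 2.9/cos(-2.5°) = 2.903 m; N'_1 = 42·cos(-2.5°) = 42.0; c'Δl = 38.03; W sinα = -1.8
Slice 2: Δl = 2.4/cos6.8° = 2.417 m; N'_2 = 84·cos6.8° = 83.4; c'Δl = 31.66; W sinα = 9.9
Slice 3: Δl = 2.4/cos15.4° = 2.489 m; N'_3 = 112·cos15.4° = 108.0; c'Δl = 32.61; W sinα = 29.7
Slice 4: Δl = 3.0/cos25.5° = 3.324 m; N'_4 = 154·cos25.5° = 139.0; c'Δl = 43.54; W sinα = 66.3
Slice 5: Δl = 3.1/cos38.2° = 3.945 m; N'_5 = 78·cos38.2° = 61.3; c'Δl = 51.68; W sinα = 48.2
Σc'Δl = 197.5 kN/m; ΣN' = 433.6 kN/m; ΣW sinα = 152.4 kN/m
Resisting = 197.5 + 433.6·tan33.7° = 197.5 + 289.2 = 486.7 kN/m
FS = 486.7 / 152.4 = 3.194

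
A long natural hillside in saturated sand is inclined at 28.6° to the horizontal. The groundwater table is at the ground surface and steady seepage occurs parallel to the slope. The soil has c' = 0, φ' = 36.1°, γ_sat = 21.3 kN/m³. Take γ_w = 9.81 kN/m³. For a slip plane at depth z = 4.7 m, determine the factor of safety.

With seepage parallel to the slope and the water table at the surface, the effective normal stress on the slip plane uses the buoyant unit weight γ' = γ_sat − γ_w while the driving shear stress uses γ_sat:
FS = [c' + γ' z cos²β tanφ'] / [γ_sat z sinβ cosβ]
(For c' = 0 this reduces to FS = (γ'/γ_sat)·tanφ'/tanβ.)
γ' = 21.3 − 9.81 = 11.49 kN/m³
Numerator = 0.0 + 11.49·4.7·cos²28.6°·tan36.1° = 0.0 + 11.49·4.7·0.7709·0.7292 = 30.356 kPa
Denominator = 21.3·4.7·sin28.6°·cos28.6° = 21.3·4.7·0.4787·0.8780 = 42.075 kPa
FS = 30.356 / 42.075 = 0.721

FS = 0.72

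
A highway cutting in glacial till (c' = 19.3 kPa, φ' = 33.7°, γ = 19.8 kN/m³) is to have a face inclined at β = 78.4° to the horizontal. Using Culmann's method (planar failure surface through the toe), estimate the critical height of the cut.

H_c = 10.99 m

Culmann's analysis gives the critical failure plane at α_cr = (β + φ')/2 = (78.4 + 33.7)/2 = 56.1°, and the critical height
H_c = (4c'/γ) · sinβ cosφ' / [1 − cos(β − φ')]
    = (4·19.3/19.8) · sin78.4°·cos33.7° / [1 − cos(44.7°)]
    = 3.899 · 0.9796·0.8320 / [1 − 0.7108]
    = 3.899 · 0.8150 / 0.2892
    = 10.99 m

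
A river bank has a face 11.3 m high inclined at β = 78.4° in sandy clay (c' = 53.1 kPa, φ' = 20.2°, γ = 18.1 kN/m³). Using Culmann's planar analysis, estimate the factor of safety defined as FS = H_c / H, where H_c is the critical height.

FS = 2.02

H_c = (4c'/γ) · sinβ cosφ' / [1 − cos(β − φ')]
    = (4·53.1/18.1) · sin78.4°·cos20.2° / [1 − cos58.2°]
    = 11.735 · 0.9193 / 0.4730 = 22.81 m
FS = H_c / H = 22.81 / 11.3 = 2.018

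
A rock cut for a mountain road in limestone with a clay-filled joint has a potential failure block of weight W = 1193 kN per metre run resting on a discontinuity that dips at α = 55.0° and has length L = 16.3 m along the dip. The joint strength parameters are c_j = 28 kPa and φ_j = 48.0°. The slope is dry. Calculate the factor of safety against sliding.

FS = 1.24

Resolving the block weight along and normal to the plane and applying the Mohr–Coulomb strength on the joint:
N' = W cosα = 1193·cos55.0° = 684.3 kN/m
Driving force T = W sinα = 1193·sin55.0° = 977.2 kN/m
Resisting force R = c_j·L + N'·tanφ_j = 28·16.3 + 684.3·tan48.0° = 456.4 + 760.0 = 1216.4 kN/m
FS = R / T = 1216.4 / 977.2 = 1.245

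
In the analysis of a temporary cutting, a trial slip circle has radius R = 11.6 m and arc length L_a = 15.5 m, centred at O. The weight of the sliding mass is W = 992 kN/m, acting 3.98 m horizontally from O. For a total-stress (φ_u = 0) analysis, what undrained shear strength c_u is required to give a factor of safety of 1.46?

FS = c_u·L_a·R / (W·d), so c_u = FS·W·d / (L_a·R).
c_u = 1.46·992·3.98 / (15.50·11.6) = 5764.3 / 179.80 = 32.06 kPa

c_u = 32.1 kPa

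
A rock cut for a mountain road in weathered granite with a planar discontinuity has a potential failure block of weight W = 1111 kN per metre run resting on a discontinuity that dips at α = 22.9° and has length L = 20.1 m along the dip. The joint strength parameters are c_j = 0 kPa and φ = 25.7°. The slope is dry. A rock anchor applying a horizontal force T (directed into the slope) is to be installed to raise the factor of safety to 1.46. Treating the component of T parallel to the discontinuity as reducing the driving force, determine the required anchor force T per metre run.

T = 90 kN/m

Resolving forces along and normal to the sliding plane, with the horizontal anchor force T adding T·sinα to the effective normal force and T·cosα acting up the plane against the driving force:
FS = [c_jL + (W cosα + T sinα) tanφ] / [W sinα − T cosα]
Without the anchor: N' = 1023.4 kN/m, driving T_d = 432.3 kN/m, resisting R = 0·20.1 + 1023.4·tan25.7° = 492.5 kN/m, FS = 1.14.
Setting FS = 1.46 and solving for T:
1.46·(432.3 − T cos22.9°) = 492.5 + T sin22.9°·tan25.7°
T·(sin22.9°·tan25.7° + 1.46·cos22.9°) = 1.46·432.3 − 492.5
T·(0.3891·0.4813 + 1.46·0.9212) = 631.2 − 492.5 = 138.6
T·1.5322 = 138.6
T = 90.5 kN/m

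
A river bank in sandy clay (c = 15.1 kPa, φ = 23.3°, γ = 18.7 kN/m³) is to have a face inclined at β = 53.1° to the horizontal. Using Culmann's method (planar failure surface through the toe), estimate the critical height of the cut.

H_c = 17.94 m

Culmann's analysis gives the critical failure plane at α_cr = (β + φ)/2 = (53.1 + 23.3)/2 = 38.2°, and the critical height
H_c = (4c/γ) · sinβ cosφ / [1 − cos(β − φ)]
    = (4·15.1/18.7) · sin53.1°·cos23.3° / [1 − cos(29.8°)]
    = 3.230 · 0.7997·0.9184 / [1 − 0.8678]
    = 3.230 · 0.7345 / 0.1322
    = 17.94 m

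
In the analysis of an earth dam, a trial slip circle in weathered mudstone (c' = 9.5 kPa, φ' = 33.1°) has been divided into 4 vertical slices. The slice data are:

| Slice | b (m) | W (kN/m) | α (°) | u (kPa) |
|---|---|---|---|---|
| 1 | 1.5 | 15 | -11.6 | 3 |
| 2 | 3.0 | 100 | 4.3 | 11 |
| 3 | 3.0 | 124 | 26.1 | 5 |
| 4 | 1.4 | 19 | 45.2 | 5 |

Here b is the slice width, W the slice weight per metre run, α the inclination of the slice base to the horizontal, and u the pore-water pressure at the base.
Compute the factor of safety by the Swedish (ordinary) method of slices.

Ordinary method of slices: FS = Σ[c'·Δl_i + (W_i cosα_i − u_i·Δl_i)·tanφ'] / Σ W_i sinα_i, with Δl_i = b_i / cosα_i.
Slice 1: Δl = 1.5/cos(-11.6°) = 1.531 m; N'_1 = 15·cos(-11.6°) − 3·1.531 = 10.1; c'Δl = 14.55; W sinα = -3.0
Slice 2: Δl = 3.0/cos4.3° = 3.008 m; N'_2 = 100·cos4.3° − 11·3.008 = 66.6; c'Δl = 28.58; W sinα = 7.5
Slice 3: Δl = 3.0/cos26.1° = 3.341 m; N'_3 = 124·cos26.1° − 5·3.341 = 94.7; c'Δl = 31.74; W sinα = 54.6
Slice 4: Δl = 1.4/cos45.2° = 1.987 m; N'_4 = 19·cos45.2° − 5·1.987 = 3.5; c'Δl = 18.88; W sinα = 13.5
Σc'Δl = 93.7 kN/m; ΣN' = 174.8 kN/m; ΣW sinα = 72.5 kN/m
Resisting = 93.7 + 174.8·tan33.1° = 93.7 + 114.0 = 207.7 kN/m
FS = 207.7 / 72.5 = 2.864

FS = 2.86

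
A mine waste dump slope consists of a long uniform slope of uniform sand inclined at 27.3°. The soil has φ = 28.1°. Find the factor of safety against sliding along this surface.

For a dry cohesionless infinite slope the factor of safety is FS = tanφ / tanβ.
FS = tan28.1° / tan27.3° = 0.5340 / 0.5161 = 1.035

FS = 1.03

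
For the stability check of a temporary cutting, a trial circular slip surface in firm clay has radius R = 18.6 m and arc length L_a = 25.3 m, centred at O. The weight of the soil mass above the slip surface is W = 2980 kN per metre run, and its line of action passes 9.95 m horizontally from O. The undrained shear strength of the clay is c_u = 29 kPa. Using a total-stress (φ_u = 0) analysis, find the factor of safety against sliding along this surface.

Taking moments about the centre O, the resisting moment is provided by the undrained shear strength acting along the arc:
M_R = c_u·L_a·R = 29·25.30·18.6 = 13646.8 kN·m/m
M_D = W·d = 2980·9.95 = 29651.0 kN·m/m
FS = M_R / M_D = 13646.8 / 29651.0 = 0.460

FS = 0.46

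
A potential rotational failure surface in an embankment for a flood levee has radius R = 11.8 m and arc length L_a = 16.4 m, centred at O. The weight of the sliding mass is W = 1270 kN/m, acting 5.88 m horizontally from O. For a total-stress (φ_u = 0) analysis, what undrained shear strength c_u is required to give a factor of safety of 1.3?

FS = c_u·L_a·R / (W·d), so c_u = FS·W·d / (L_a·R).
c_u = 1.3·1270·5.88 / (16.40·11.8) = 9707.9 / 193.52 = 50.16 kPa

c_u = 50.2 kPa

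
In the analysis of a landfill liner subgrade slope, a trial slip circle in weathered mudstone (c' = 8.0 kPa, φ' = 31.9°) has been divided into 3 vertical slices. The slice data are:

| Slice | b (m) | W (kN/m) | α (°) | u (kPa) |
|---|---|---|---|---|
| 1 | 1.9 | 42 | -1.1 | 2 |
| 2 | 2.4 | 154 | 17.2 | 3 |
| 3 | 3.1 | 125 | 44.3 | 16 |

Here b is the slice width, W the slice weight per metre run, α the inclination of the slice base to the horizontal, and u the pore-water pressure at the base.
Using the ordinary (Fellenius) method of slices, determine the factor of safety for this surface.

FS = 1.46

Ordinary method of slices: FS = Σ[c'·Δl_i + (W_i cosα_i − u_i·Δl_i)·tanφ'] / Σ W_i sinα_i, with Δl_i = b_i / cosα_i.
Slice 1: Δl = 1.9/cos(-1.1°) = 1.900 m; N'_1 = 42·cos(-1.1°) − 2·1.900 = 38.2; c'Δl = 15.20; W sinα = -0.8
Slice 2: Δl = 2.4/cos17.2° = 2.512 m; N'_2 = 154·cos17.2° − 3·2.512 = 139.6; c'Δl = 20.10; W sinα = 45.5
Slice 3: Δl = 3.1/cos44.3° = 4.331 m; N'_3 = 125·cos44.3° − 16·4.331 = 20.2; c'Δl = 34.65; W sinα = 87.3
Σc'Δl = 70.0 kN/m; ΣN' = 197.9 kN/m; ΣW sinα = 132.0 kN/m
Resisting = 70.0 + 197.9·tan31.9° = 70.0 + 123.2 = 193.2 kN/m
FS = 193.2 / 132.0 = 1.463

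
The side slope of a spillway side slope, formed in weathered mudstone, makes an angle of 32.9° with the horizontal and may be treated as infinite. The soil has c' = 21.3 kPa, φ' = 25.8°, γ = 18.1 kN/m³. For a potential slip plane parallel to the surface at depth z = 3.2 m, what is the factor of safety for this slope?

FS = 1.55

For an infinite slope with a slip plane parallel to the surface (no pore pressure): FS = [c' + γz cos²β tanφ'] / [γz sinβ cosβ].
γz = 18.1·3.2 = 57.92 kN/m²
Numerator = 21.3 + 57.92·cos²32.9°·tan25.8° = 21.3 + 57.92·0.7050·0.4834 = 41.039 kPa
Denominator = 57.92·sin32.9°·cos32.9° = 57.92·0.5432·0.8396 = 26.415 kPa
FS = 41.039 / 26.415 = 1.554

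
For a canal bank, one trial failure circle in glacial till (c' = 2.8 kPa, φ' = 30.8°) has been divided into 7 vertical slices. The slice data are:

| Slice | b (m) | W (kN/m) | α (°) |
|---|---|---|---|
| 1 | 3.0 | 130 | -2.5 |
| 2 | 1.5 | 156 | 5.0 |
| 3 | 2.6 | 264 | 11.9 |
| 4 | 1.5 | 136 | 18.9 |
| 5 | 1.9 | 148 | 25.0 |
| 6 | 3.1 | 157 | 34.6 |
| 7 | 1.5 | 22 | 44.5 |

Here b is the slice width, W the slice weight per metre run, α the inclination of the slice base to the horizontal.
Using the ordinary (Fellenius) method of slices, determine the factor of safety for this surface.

Ordinary method of slices: FS = Σ[c'·Δl_i + (W_i cosα_i)·tanφ'] / Σ W_i sinα_i, with Δl_i = b_i / cosα_i.
Slice 1: Δl = 3.0/cos(-2.5°) = 3.003 m; N'_1 = 130·cos(-2.5°) = 129.9; c'Δl = 8.41; W sinα = -5.7
Slice 2: Δl = 1.5/cos5.0° = 1.506 m; N'_2 = 156·cos5.0° = 155.4; c'Δl = 4.22; W sinα = 13.6
Slice 3: Δl = 2.6/cos11.9° = 2.657 m; N'_3 = 264·cos11.9° = 258.3; c'Δl = 7.44; W sinα = 54.4
Slice 4: Δl = 1.5/cos18.9° = 1.585 m; N'_4 = 136·cos18.9° = 128.7; c'Δl = 4.44; W sinα = 44.1
Slice 5: Δl = 1.9/cos25.0° = 2.096 m; N'_5 = 148·cos25.0° = 134.1; c'Δl = 5.87; W sinα = 62.5
Slice 6: Δl = 3.1/cos34.6° = 3.766 m; N'_6 = 157·cos34.6° = 129.2; c'Δl = 10.55; W sinα = 89.2
Slice 7: Δl = 1.5/cos44.5° = 2.103 m; N'_7 = 22·cos44.5° = 15.7; c'Δl = 5.89; W sinα = 15.4
Σc'Δl = 46.8 kN/m; ΣN' = 951.3 kN/m; ΣW sinα = 273.5 kN/m
Resisting = 46.8 + 951.3·tan30.8° = 46.8 + 567.1 = 613.9 kN/m
FS = 613.9 / 273.5 = 2.244

FS = 2.24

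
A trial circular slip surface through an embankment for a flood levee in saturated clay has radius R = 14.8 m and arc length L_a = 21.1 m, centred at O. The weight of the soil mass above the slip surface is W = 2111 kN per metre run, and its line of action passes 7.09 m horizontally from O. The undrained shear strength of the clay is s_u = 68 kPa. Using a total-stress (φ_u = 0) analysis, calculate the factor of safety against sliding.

FS = 1.42

Taking moments about the centre O, the resisting moment is provided by the undrained shear strength acting along the arc:
M_R = s_u·L_a·R = 68·21.10·14.8 = 21235.0 kN·m/m
M_D = W·d = 2111·7.09 = 14967.0 kN·m/m
FS = M_R / M_D = 21235.0 / 14967.0 = 1.419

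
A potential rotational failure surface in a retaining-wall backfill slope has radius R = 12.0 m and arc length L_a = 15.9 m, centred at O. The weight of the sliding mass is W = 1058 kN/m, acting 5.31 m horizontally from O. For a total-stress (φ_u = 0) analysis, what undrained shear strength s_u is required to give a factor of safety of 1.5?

FS = s_u·L_a·R / (W·d), so s_u = FS·W·d / (L_a·R).
s_u = 1.5·1058·5.31 / (15.90·12.0) = 8427.0 / 190.80 = 44.17 kPa

s_u = 44.2 kPa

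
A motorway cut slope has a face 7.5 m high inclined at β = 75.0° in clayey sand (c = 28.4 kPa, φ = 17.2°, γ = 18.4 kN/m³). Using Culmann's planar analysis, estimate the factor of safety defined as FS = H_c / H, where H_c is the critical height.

FS = 1.63

H_c = (4c/γ) · sinβ cosφ / [1 − cos(β − φ)]
    = (4·28.4/18.4) · sin75.0°·cos17.2° / [1 − cos57.8°]
    = 6.174 · 0.9227 / 0.4671 = 12.20 m
FS = H_c / H = 12.20 / 7.5 = 1.626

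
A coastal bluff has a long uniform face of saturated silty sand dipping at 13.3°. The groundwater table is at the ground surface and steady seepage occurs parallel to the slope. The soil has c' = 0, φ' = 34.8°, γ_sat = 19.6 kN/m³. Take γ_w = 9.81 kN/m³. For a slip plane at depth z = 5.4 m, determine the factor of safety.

With seepage parallel to the slope and the water table at the surface, the effective normal stress on the slip plane uses the buoyant unit weight γ' = γ_sat − γ_w while the driving shear stress uses γ_sat:
FS = [c' + γ' z cos²β tanφ'] / [γ_sat z sinβ cosβ]
(For c' = 0 this reduces to FS = (γ'/γ_sat)·tanφ'/tanβ.)
γ' = 19.6 − 9.81 = 9.79 kN/m³
Numerator = 0.0 + 9.79·5.4·cos²13.3°·tan34.8° = 0.0 + 9.79·5.4·0.9471·0.6950 = 34.798 kPa
Denominator = 19.6·5.4·sin13.3°·cos13.3° = 19.6·5.4·0.2300·0.9732 = 23.695 kPa
FS = 34.798 / 23.695 = 1.469

FS = 1.47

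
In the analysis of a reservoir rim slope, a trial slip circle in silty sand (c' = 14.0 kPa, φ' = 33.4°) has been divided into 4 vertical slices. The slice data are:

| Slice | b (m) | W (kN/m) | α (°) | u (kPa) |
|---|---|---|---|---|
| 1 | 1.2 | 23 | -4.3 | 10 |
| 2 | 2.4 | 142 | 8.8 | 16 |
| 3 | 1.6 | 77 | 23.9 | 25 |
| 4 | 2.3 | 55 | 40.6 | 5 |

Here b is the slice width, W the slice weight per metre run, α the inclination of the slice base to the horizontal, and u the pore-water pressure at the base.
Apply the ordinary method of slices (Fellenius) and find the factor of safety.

Ordinary method of slices: FS = Σ[c'·Δl_i + (W_i cosα_i − u_i·Δl_i)·tanφ'] / Σ W_i sinα_i, with Δl_i = b_i / cosα_i.
Slice 1: Δl = 1.2/cos(-4.3°) = 1.203 m; N'_1 = 23·cos(-4.3°) − 10·1.203 = 10.9; c'Δl = 16.85; W sinα = -1.7
Slice 2: Δl = 2.4/cos8.8° = 2.429 m; N'_2 = 142·cos8.8° − 16·2.429 = 101.5; c'Δl = 34.00; W sinα = 21.7
Slice 3: Δl = 1.6/cos23.9° = 1.750 m; N'_3 = 77·cos23.9° − 25·1.750 = 26.6; c'Δl = 24.50; W sinα = 31.2
Slice 4: Δl = 2.3/cos40.6° = 3.029 m; N'_4 = 55·cos40.6° − 5·3.029 = 26.6; c'Δl = 42.41; W sinα = 35.8
Σc'Δl = 117.8 kN/m; ΣN' = 165.6 kN/m; ΣW sinα = 87.0 kN/m
Resisting = 117.8 + 165.6·tan33.4° = 117.8 + 109.2 = 227.0 kN/m
FS = 227.0 / 87.0 = 2.609

FS = 2.61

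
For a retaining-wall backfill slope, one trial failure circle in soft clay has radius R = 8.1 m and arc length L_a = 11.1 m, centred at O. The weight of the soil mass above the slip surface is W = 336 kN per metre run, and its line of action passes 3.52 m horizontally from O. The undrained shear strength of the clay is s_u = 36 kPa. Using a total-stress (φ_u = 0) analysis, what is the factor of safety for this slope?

Taking moments about the centre O, the resisting moment is provided by the undrained shear strength acting along the arc:
M_R = s_u·L_a·R = 36·11.10·8.1 = 3236.8 kN·m/m
M_D = W·d = 336·3.52 = 1182.7 kN·m/m
FS = M_R / M_D = 3236.8 / 1182.7 = 2.737

FS = 2.74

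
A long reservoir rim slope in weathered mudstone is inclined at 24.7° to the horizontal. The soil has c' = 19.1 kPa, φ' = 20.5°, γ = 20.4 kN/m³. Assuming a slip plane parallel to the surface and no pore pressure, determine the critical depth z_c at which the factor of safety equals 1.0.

z_c = 13.18 m

Setting FS = 1.00 in FS = [c' + γz cos²β tanφ'] / [γz sinβ cosβ] and solving for z:
z = c' / [γ cosβ (FS·sinβ − cosβ·tanφ')]
  = 19.1 / [20.4·cos24.7°·(1.00·sin24.7° − cos24.7°·tan20.5°)]
  = 19.1 / [20.4·0.9085·(1.00·0.4179 − 0.9085·0.3739)]
  = 19.1 / 1.4491 = 13.180 m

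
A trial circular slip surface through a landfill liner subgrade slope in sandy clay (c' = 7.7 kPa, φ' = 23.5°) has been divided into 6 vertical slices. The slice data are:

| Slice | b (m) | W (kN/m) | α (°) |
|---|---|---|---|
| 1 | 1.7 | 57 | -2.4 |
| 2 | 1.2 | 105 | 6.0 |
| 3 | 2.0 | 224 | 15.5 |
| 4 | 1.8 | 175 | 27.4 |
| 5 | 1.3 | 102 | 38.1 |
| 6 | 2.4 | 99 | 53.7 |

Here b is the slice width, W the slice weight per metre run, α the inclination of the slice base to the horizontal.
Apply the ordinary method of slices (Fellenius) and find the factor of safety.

Ordinary method of slices: FS = Σ[c'·Δl_i + (W_i cosα_i)·tanφ'] / Σ W_i sinα_i, with Δl_i = b_i / cosα_i.
Slice 1: Δl = 1.7/cos(-2.4°) = 1.701 m; N'_1 = 57·cos(-2.4°) = 57.0; c'Δl = 13.10; W sinα = -2.4
Slice 2: Δl = 1.2/cos6.0° = 1.207 m; N'_2 = 105·cos6.0° = 104.4; c'Δl = 9.29; W sinα = 11.0
Slice 3: Δl = 2.0/cos15.5° = 2.075 m; N'_3 = 224·cos15.5° = 215.9; c'Δl = 15.98; W sinα = 59.9
Slice 4: Δl = 1.8/cos27.4° = 2.027 m; N'_4 = 175·cos27.4° = 155.4; c'Δl = 15.61; W sinα = 80.5
Slice 5: Δl = 1.3/cos38.1° = 1.652 m; N'_5 = 102·cos38.1° = 80.3; c'Δl = 12.72; W sinα = 62.9
Slice 6: Δl = 2.4/cos53.7° = 4.054 m; N'_6 = 99·cos53.7° = 58.6; c'Δl = 31.22; W sinα = 79.8
Σc'Δl = 97.9 kN/m; ΣN' = 671.5 kN/m; ΣW sinα = 291.7 kN/m
Resisting = 97.9 + 671.5·tan23.5° = 97.9 + 292.0 = 389.9 kN/m
FS = 389.9 / 291.7 = 1.337

FS = 1.34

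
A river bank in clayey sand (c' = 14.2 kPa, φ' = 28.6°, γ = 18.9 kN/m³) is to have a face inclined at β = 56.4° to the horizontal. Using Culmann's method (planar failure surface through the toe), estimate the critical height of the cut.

Culmann's analysis gives the critical failure plane at α_cr = (β + φ')/2 = (56.4 + 28.6)/2 = 42.5°, and the critical height
H_c = (4c'/γ) · sinβ cosφ' / [1 − cos(β − φ')]
    = (4·14.2/18.9) · sin56.4°·cos28.6° / [1 − cos(27.8°)]
    = 3.005 · 0.8329·0.8780 / [1 − 0.8846]
    = 3.005 · 0.7313 / 0.1154
    = 19.04 m

H_c = 19.04 m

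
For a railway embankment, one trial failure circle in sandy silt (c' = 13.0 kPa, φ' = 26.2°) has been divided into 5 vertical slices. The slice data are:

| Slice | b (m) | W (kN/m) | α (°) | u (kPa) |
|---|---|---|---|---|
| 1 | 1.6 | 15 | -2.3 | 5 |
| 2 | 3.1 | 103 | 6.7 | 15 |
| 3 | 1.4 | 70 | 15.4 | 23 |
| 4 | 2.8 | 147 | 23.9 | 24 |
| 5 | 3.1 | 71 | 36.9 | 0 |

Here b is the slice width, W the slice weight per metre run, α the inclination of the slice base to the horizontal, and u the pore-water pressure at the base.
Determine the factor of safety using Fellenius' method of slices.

Ordinary method of slices: FS = Σ[c'·Δl_i + (W_i cosα_i − u_i·Δl_i)·tanφ'] / Σ W_i sinα_i, with Δl_i = b_i / cosα_i.
Slice 1: Δl = 1.6/cos(-2.3°) = 1.601 m; N'_1 = 15·cos(-2.3°) − 5·1.601 = 7.0; c'Δl = 20.82; W sinα = -0.6
Slice 2: Δl = 3.1/cos6.7° = 3.121 m; N'_2 = 103·cos6.7° − 15·3.121 = 55.5; c'Δl = 40.58; W sinα = 12.0
Slice 3: Δl = 1.4/cos15.4° = 1.452 m; N'_3 = 70·cos15.4° − 23·1.452 = 34.1; c'Δl = 18.88; W sinα = 18.6
Slice 4: Δl = 2.8/cos23.9° = 3.063 m; N'_4 = 147·cos23.9° − 24·3.063 = 60.9; c'Δl = 39.81; W sinα = 59.6
Slice 5: Δl = 3.1/cos36.9° = 3.877 m; N'_5 = 71·cos36.9° − 0·3.877 = 56.8; c'Δl = 50.39; W sinα = 42.6
Σc'Δl = 170.5 kN/m; ΣN' = 214.2 kN/m; ΣW sinα = 132.2 kN/m
Resisting = 170.5 + 214.2·tan26.2° = 170.5 + 105.4 = 275.9 kN/m
FS = 275.9 / 132.2 = 2.087

FS = 2.09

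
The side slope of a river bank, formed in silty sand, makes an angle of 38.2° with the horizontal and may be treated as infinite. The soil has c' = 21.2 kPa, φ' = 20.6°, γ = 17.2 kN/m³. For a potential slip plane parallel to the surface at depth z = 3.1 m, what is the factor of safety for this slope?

FS = 1.30

For an infinite slope with a slip plane parallel to the surface (no pore pressure): FS = [c' + γz cos²β tanφ'] / [γz sinβ cosβ].
γz = 17.2·3.1 = 53.32 kN/m²
Numerator = 21.2 + 53.32·cos²38.2°·tan20.6° = 21.2 + 53.32·0.6176·0.3759 = 33.577 kPa
Denominator = 53.32·sin38.2°·cos38.2° = 53.32·0.6184·0.7859 = 25.912 kPa
FS = 33.577 / 25.912 = 1.296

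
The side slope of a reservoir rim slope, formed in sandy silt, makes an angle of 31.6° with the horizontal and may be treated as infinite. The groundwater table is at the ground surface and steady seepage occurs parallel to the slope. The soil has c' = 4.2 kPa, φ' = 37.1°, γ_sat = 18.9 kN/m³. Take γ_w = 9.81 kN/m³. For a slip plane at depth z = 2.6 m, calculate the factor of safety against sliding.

With seepage parallel to the slope and the water table at the surface, the effective normal stress on the slip plane uses the buoyant unit weight γ' = γ_sat − γ_w while the driving shear stress uses γ_sat:
FS = [c' + γ' z cos²β tanφ'] / [γ_sat z sinβ cosβ]
γ' = 18.9 − 9.81 = 9.09 kN/m³
Numerator = 4.2 + 9.09·2.6·cos²31.6°·tan37.1° = 4.2 + 9.09·2.6·0.7254·0.7563 = 17.167 kPa
Denominator = 18.9·2.6·sin31.6°·cos31.6° = 18.9·2.6·0.5240·0.8517 = 21.931 kPa
FS = 17.167 / 21.931 = 0.783

FS = 0.78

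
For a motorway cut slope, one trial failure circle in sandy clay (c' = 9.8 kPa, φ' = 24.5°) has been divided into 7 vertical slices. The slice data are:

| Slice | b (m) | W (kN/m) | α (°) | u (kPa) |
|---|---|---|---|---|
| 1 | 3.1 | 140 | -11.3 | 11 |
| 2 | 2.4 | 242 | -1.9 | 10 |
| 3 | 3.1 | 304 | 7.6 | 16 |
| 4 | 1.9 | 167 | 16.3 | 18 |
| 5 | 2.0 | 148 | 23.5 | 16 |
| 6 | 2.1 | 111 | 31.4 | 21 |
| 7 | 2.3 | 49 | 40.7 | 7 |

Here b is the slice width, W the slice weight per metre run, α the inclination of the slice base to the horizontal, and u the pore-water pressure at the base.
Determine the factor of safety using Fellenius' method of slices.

FS = 2.84

Ordinary method of slices: FS = Σ[c'·Δl_i + (W_i cosα_i − u_i·Δl_i)·tanφ'] / Σ W_i sinα_i, with Δl_i = b_i / cosα_i.
Slice 1: Δl = 3.1/cos(-11.3°) = 3.161 m; N'_1 = 140·cos(-11.3°) − 11·3.161 = 102.5; c'Δl = 30.98; W sinα = -27.4
Slice 2: Δl = 2.4/cos(-1.9°) = 2.401 m; N'_2 = 242·cos(-1.9°) − 10·2.401 = 217.9; c'Δl = 23.53; W sinα = -8.0
Slice 3: Δl = 3.1/cos7.6° = 3.127 m; N'_3 = 304·cos7.6° − 16·3.127 = 251.3; c'Δl = 30.65; W sinα = 40.2
Slice 4: Δl = 1.9/cos16.3° = 1.980 m; N'_4 = 167·cos16.3° − 18·1.980 = 124.7; c'Δl = 19.40; W sinα = 46.9
Slice 5: Δl = 2.0/cos23.5° = 2.181 m; N'_5 = 148·cos23.5° − 16·2.181 = 100.8; c'Δl = 21.37; W sinα = 59.0
Slice 6: Δl = 2.1/cos31.4° = 2.460 m; N'_6 = 111·cos31.4° − 21·2.460 = 43.1; c'Δl = 24.11; W sinα = 57.8
Slice 7: Δl = 2.3/cos40.7° = 3.034 m; N'_7 = 49·cos40.7° − 7·3.034 = 15.9; c'Δl = 29.73; W sinα = 32.0
Σc'Δl = 179.8 kN/m; ΣN' = 856.1 kN/m; ΣW sinα = 200.4 kN/m
Resisting = 179.8 + 856.1·tan24.5° = 179.8 + 390.2 = 569.9 kN/m
FS = 569.9 / 200.4 = 2.844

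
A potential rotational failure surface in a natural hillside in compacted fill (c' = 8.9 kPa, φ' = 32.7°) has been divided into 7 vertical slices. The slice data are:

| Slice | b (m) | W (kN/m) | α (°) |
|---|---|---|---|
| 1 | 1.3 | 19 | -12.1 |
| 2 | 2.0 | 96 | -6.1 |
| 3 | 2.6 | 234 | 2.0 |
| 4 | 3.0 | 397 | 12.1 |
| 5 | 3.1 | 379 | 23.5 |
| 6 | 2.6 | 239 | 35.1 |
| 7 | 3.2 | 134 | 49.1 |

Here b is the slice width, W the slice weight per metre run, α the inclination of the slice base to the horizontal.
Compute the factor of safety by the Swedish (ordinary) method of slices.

FS = 2.27

Ordinary method of slices: FS = Σ[c'·Δl_i + (W_i cosα_i)·tanφ'] / Σ W_i sinα_i, with Δl_i = b_i / cosα_i.
Slice 1: Δl = 1.3/cos(-12.1°) = 1.330 m; N'_1 = 19·cos(-12.1°) = 18.6; c'Δl = 11.83; W sinα = -4.0
Slice 2: Δl = 2.0/cos(-6.1°) = 2.011 m; N'_2 = 96·cos(-6.1°) = 95.5; c'Δl = 17.90; W sinα = -10.2
Slice 3: Δl = 2.6/cos2.0° = 2.602 m; N'_3 = 234·cos2.0° = 233.9; c'Δl = 23.15; W sinα = 8.2
Slice 4: Δl = 3.0/cos12.1° = 3.068 m; N'_4 = 397·cos12.1° = 388.2; c'Δl = 27.31; W sinα = 83.2
Slice 5: Δl = 3.1/cos23.5° = 3.380 m; N'_5 = 379·cos23.5° = 347.6; c'Δl = 30.09; W sinα = 151.1
Slice 6: Δl = 2.6/cos35.1° = 3.178 m; N'_6 = 239·cos35.1° = 195.5; c'Δl = 28.28; W sinα = 137.4
Slice 7: Δl = 3.2/cos49.1° = 4.887 m; N'_7 = 134·cos49.1° = 87.7; c'Δl = 43.50; W sinα = 101.3
Σc'Δl = 182.1 kN/m; ΣN' = 1366.9 kN/m; ΣW sinα = 467.0 kN/m
Resisting = 182.1 + 1366.9·tan32.7° = 182.1 + 877.5 = 1059.6 kN/m
FS = 1059.6 / 467.0 = 2.269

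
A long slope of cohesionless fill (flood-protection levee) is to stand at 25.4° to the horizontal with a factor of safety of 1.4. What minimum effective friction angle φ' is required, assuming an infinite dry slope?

φ' = 33.6°

FS = tanφ'/tanβ ⇒ tanφ' = FS · tanβ = 1.4 · tan25.4° = 0.6648
φ' = arctan(0.6648) = 33.61°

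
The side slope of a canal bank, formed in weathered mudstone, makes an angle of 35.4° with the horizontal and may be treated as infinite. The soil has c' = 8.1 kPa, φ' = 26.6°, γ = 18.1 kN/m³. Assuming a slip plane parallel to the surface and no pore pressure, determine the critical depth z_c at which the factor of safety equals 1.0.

Setting FS = 1.00 in FS = [c' + γz cos²β tanφ'] / [γz sinβ cosβ] and solving for z:
z = c' / [γ cosβ (FS·sinβ − cosβ·tanφ')]
  = 8.1 / [18.1·cos35.4°·(1.00·sin35.4° − cos35.4°·tan26.6°)]
  = 8.1 / [18.1·0.8151·(1.00·0.5793 − 0.8151·0.5008)]
  = 8.1 / 2.5243 = 3.209 m

z_c = 3.21 m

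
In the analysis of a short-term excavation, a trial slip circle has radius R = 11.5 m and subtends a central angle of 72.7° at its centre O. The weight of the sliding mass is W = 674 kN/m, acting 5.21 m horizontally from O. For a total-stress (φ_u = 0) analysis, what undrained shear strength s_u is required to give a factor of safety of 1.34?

FS = s_u·L_a·R / (W·d), so s_u = FS·W·d / (L_a·R).
Arc length L_a = R·θ = 11.5·(72.7°·π/180) = 11.5·1.2689 = 14.59 m
s_u = 1.34·674·5.21 / (14.59·11.5) = 4705.5 / 167.81 = 28.04 kPa

s_u = 28.0 kPa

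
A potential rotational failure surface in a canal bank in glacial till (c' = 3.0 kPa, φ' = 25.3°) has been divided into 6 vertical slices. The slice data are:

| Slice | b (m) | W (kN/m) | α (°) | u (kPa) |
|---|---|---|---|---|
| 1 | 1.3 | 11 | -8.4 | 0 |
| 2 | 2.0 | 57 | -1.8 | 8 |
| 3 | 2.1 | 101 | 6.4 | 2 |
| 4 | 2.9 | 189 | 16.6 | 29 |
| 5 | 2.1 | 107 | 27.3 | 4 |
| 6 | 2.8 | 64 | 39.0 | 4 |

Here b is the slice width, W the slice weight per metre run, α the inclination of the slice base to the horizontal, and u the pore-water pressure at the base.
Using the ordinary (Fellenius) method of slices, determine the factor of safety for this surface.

FS = 1.42

Ordinary method of slices: FS = Σ[c'·Δl_i + (W_i cosα_i − u_i·Δl_i)·tanφ'] / Σ W_i sinα_i, with Δl_i = b_i / cosα_i.
Slice 1: Δl = 1.3/cos(-8.4°) = 1.314 m; N'_1 = 11·cos(-8.4°) − 0·1.314 = 10.9; c'Δl = 3.94; W sinα = -1.6
Slice 2: Δl = 2.0/cos(-1.8°) = 2.001 m; N'_2 = 57·cos(-1.8°) − 8·2.001 = 41.0; c'Δl = 6.00; W sinα = -1.8
Slice 3: Δl = 2.1/cos6.4° = 2.113 m; N'_3 = 101·cos6.4° − 2·2.113 = 96.1; c'Δl = 6.34; W sinα = 11.3
Slice 4: Δl = 2.9/cos16.6° = 3.026 m; N'_4 = 189·cos16.6° − 29·3.026 = 93.4; c'Δl = 9.08; W sinα = 54.0
Slice 5: Δl = 2.1/cos27.3° = 2.363 m; N'_5 = 107·cos27.3° − 4·2.363 = 85.6; c'Δl = 7.09; W sinα = 49.1
Slice 6: Δl = 2.8/cos39.0° = 3.603 m; N'_6 = 64·cos39.0° − 4·3.603 = 35.3; c'Δl = 10.81; W sinα = 40.3
Σc'Δl = 43.3 kN/m; ΣN' = 362.3 kN/m; ΣW sinα = 151.2 kN/m
Resisting = 43.3 + 362.3·tan25.3° = 43.3 + 171.3 = 214.5 kN/m
FS = 214.5 / 151.2 = 1.419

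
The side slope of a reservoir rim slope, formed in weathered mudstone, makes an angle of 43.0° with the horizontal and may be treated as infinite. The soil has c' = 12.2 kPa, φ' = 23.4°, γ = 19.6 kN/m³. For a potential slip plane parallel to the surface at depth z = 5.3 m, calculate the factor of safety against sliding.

FS = 0.70

For an infinite slope with a slip plane parallel to the surface (no pore pressure): FS = [c' + γz cos²β tanφ'] / [γz sinβ cosβ].
γz = 19.6·5.3 = 103.88 kN/m²
Numerator = 12.2 + 103.88·cos²43.0°·tan23.4° = 12.2 + 103.88·0.5349·0.4327 = 36.244 kPa
Denominator = 103.88·sin43.0°·cos43.0° = 103.88·0.6820·0.7314 = 51.813 kPa
FS = 36.244 / 51.813 = 0.700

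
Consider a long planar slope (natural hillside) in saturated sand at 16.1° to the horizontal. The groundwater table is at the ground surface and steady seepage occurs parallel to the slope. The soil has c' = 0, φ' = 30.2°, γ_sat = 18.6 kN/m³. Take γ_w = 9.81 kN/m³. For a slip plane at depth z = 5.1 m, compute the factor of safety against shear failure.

FS = 0.95

With seepage parallel to the slope and the water table at the surface, the effective normal stress on the slip plane uses the buoyant unit weight γ' = γ_sat − γ_w while the driving shear stress uses γ_sat:
FS = [c' + γ' z cos²β tanφ'] / [γ_sat z sinβ cosβ]
(For c' = 0 this reduces to FS = (γ'/γ_sat)·tanφ'/tanβ.)
γ' = 18.6 − 9.81 = 8.79 kN/m³
Numerator = 0.0 + 8.79·5.1·cos²16.1°·tan30.2° = 0.0 + 8.79·5.1·0.9231·0.5820 = 24.085 kPa
Denominator = 18.6·5.1·sin16.1°·cos16.1° = 18.6·5.1·0.2773·0.9608 = 25.274 kPa
FS = 24.085 / 25.274 = 0.953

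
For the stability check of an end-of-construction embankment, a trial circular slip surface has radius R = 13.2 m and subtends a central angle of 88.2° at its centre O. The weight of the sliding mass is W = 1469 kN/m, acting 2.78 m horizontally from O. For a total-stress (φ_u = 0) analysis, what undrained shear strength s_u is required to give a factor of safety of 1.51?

s_u = 23.0 kPa

FS = s_u·L_a·R / (W·d), so s_u = FS·W·d / (L_a·R).
Arc length L_a = R·θ = 13.2·(88.2°·π/180) = 13.2·1.5394 = 20.32 m
s_u = 1.51·1469·2.78 / (20.32·13.2) = 6166.6 / 268.22 = 22.99 kPa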